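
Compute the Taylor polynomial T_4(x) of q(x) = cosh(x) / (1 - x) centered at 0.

Multiply the two series term by term and collect like powers.
[x^0] = 1;  [x^1] = 1;  [x^2] = 3/2;  [x^3] = 3/2;  [x^4] = 37/24.

37*x^4/24 + 3*x^3/2 + 3*x^2/2 + x + 1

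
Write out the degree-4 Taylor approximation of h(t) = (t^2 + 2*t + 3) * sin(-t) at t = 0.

t^4/3 - t^3/2 - 2*t^2 - 3*t

Shift and add copies of the series according to the polynomial's terms.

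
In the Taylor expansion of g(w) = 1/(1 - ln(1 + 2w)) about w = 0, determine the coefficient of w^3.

8/3

Let u equal the inner series; expand the outer function in u and truncate.
g(0) = 1
g′(0) = 2
g′′(0) = 4
g′′′(0) = 16
So c_3 = g′′′(0)/3! = 8/3.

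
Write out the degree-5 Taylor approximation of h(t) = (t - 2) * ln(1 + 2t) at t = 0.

-84*t^5/5 + 32*t^4/3 - 22*t^3/3 + 6*t^2 - 4*t

Multiply each power in the prefactor through the base expansion.
[t^0] = 0;  [t^1] = -4;  [t^2] = 6;  [t^3] = -22/3;  [t^4] = 32/3;  [t^5] = -84/5.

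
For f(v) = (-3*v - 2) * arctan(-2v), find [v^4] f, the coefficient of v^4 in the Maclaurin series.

-8

Multiply each power in the prefactor through the base expansion.
f(0) = 0
f′(0) = 4
f′′(0) = 12
f′′′(0) = -32
f^(4)(0) = -192
Then c_k = f^(k)(0)/k! gives each Taylor coefficient.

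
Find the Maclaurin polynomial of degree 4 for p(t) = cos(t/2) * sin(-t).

7*t^3/24 - t

Multiply the two series term by term and collect like powers.
p(0) = 0
p′(0) = -1
p′′(0) = 0
p′′′(0) = 7/4
p^(4)(0) = 0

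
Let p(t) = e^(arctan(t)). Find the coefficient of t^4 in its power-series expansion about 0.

-7/24

Let u equal the inner series; expand the outer function in u and truncate.
[t^0] = 1;  [t^1] = 1;  [t^2] = 1/2;  [t^3] = -1/6;  [t^4] = -7/24.
So c_4 = p^(4)(0)/4! = -7/24.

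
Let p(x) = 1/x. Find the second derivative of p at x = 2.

1/4

Differentiate repeatedly and evaluate at the center.
The coefficient of (x - 2)^2 in the expansion is 1/8, so p′′(2) = 2! * (1/8) = 1/4.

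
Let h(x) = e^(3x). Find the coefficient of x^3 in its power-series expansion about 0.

Use the known series and substitute for the argument.
h(0) = 1
h′(0) = 3
h′′(0) = 9
h′′′(0) = 27
So c_3 = h′′′(0)/3! = 9/2.

9/2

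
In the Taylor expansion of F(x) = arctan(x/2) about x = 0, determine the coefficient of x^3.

-1/24

Apply the Taylor formula c_k = f^(k)(a)/k!.
[x^0] = 0;  [x^1] = 1/2;  [x^2] = 0;  [x^3] = -1/24.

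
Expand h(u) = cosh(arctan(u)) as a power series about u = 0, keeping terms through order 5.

-7*u^4/24 + u^2/2 + 1

Compose series: expand the inner function first, then feed it into the outer expansion.
h(0) = 1
h′(0) = 0
h′′(0) = 1
h′′′(0) = 0
h^(4)(0) = -7
h^(5)(0) = 0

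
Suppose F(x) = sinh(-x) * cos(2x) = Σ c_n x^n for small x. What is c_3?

Expand each factor separately, then convolve coefficients.

11/6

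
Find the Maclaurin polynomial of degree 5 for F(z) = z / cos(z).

Write the quotient as an unknown series and match coefficients against numerator = denominator · series.
[z^0] = 0;  [z^1] = 1;  [z^2] = 0;  [z^3] = 1/2;  [z^4] = 0;  [z^5] = 5/24.

5*z^5/24 + z^3/2 + z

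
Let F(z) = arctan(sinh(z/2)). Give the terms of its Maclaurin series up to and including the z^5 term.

Substitute the inner expansion into the outer series and collect powers.
[z^0] = 0;  [z^1] = 1/2;  [z^2] = 0;  [z^3] = -1/48;  [z^4] = 0;  [z^5] = 1/768.

z^5/768 - z^3/48 + z/2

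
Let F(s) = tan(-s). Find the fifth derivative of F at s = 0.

Use the known series and substitute for the argument.
From the series, [s^5] F = -2/15; multiply by 5! = 120 to get -16.

-16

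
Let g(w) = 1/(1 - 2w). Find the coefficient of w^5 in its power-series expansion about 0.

32

Compute the successive derivatives at the expansion point and divide by k!.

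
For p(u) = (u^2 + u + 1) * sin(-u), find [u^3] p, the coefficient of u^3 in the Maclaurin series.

-5/6

Distribute the polynomial across the series and collect like powers.
p(0) = 0
p′(0) = -1
p′′(0) = -2
p′′′(0) = -5
So c_3 = p′′′(0)/3! = -5/6.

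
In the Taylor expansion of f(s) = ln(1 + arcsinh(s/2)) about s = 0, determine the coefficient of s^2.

Plug the Maclaurin series of the inner function into that of the outer and collect terms.
[s^0] = 0;  [s^1] = 1/2;  [s^2] = -1/8.

-1/8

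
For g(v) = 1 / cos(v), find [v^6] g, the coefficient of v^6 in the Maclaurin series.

61/720

Write the quotient as an unknown series and match coefficients against numerator = denominator · series.
g(0) = 1
g′(0) = 0
g′′(0) = 1
g′′′(0) = 0
g^(4)(0) = 5
g^(5)(0) = 0
g^(6)(0) = 61
Dividing each by k! gives the coefficients c_0, ..., c_6.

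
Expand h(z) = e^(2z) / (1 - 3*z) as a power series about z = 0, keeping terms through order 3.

Expand 1/(denominator) as a geometric series and multiply by the numerator's series.

157*z^3/3 + 17*z^2 + 5*z + 1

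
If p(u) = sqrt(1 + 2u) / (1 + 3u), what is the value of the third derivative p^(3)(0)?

-96

Take the Cauchy product of the two expansions.
The coefficient of u^3 in the expansion is -16, so p′′′(0) = 3! * (-16) = -96.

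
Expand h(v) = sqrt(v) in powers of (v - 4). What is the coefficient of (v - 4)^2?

-1/64

[(v - 4)^0] = 2;  [(v - 4)^1] = 1/4;  [(v - 4)^2] = -1/64.
So c_2 = h′′(4)/2! = -1/64.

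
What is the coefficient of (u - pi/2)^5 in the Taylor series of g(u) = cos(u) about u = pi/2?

-1/120

Use the known series and substitute for the argument.
g(pi/2) = 0
g′(pi/2) = -1
g′′(pi/2) = 0
g′′′(pi/2) = 1
g^(4)(pi/2) = 0
g^(5)(pi/2) = -1
So c_5 = g^(5)(pi/2)/5! = -1/120.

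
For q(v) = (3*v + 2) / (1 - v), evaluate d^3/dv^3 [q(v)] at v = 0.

30

Distribute the polynomial across the series and collect like powers.
The coefficient of v^3 in the expansion is 5, so q′′′(0) = 3! * (5) = 30.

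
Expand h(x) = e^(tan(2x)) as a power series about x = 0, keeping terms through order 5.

148*x^5/15 + 6*x^4 + 4*x^3 + 2*x^2 + 2*x + 1

Substitute the inner expansion into the outer series and collect powers.
h(0) = 1
h′(0) = 2
h′′(0) = 4
h′′′(0) = 24
h^(4)(0) = 144
h^(5)(0) = 1184
The Taylor polynomial is Σ h^(k)(0)/k! · x^k.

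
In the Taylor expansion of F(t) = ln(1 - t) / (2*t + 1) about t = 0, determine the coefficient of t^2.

Expand 1/(denominator) as a geometric series and multiply by the numerator's series.
F(0) = 0
F′(0) = -1
F′′(0) = 3
So c_2 = F′′(0)/2! = 3/2.

3/2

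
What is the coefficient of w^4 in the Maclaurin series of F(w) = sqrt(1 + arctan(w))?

17/384

Plug the Maclaurin series of the inner function into that of the outer and collect terms.
[w^0] = 1;  [w^1] = 1/2;  [w^2] = -1/8;  [w^3] = -5/48;  [w^4] = 17/384.
So c_4 = F^(4)(0)/4! = 17/384.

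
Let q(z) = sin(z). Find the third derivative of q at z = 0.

The coefficient of z^3 in the expansion is -1/6, so q′′′(0) = 3! * (-1/6) = -1.

-1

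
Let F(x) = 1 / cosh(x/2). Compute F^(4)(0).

5/16

Invert the denominator's series and multiply.
The coefficient of x^4 in the expansion is 5/384, so F^(4)(0) = 4! * (5/384) = 5/16.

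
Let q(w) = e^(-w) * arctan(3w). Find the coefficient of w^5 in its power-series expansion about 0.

Expand each factor separately, then convolve coefficients.
So c_5 = q^(5)(0)/5! = 1769/40.

1769/40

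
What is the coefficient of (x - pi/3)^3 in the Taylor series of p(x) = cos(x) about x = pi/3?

sqrt(3)/12

p(pi/3) = 1/2
p′(pi/3) = -sqrt(3)/2
p′′(pi/3) = -1/2
p′′′(pi/3) = sqrt(3)/2
Then c_k = p^(k)(pi/3)/k! gives each Taylor coefficient.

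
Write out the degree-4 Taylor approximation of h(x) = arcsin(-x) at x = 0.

-x^3/6 - x

h(0) = 0
h′(0) = -1
h′′(0) = 0
h′′′(0) = -1
h^(4)(0) = 0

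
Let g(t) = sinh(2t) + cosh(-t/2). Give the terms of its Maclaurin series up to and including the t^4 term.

t^4/384 + 4*t^3/3 + t^2/8 + 2*t + 1

Expand each term separately and add.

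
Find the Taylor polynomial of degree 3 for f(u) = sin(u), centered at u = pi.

(u - pi)^3/6 - (u - pi)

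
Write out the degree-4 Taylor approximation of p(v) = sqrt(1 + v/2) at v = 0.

-5*v^4/2048 + v^3/128 - v^2/32 + v/4 + 1

p(0) = 1
p′(0) = 1/4
p′′(0) = -1/16
p′′′(0) = 3/64
p^(4)(0) = -15/256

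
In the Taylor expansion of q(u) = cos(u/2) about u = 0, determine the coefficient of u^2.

-1/8

q(0) = 1
q′(0) = 0
q′′(0) = -1/4
The Taylor polynomial is Σ q^(k)(0)/k! · u^k.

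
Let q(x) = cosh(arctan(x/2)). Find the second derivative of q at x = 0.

Let u equal the inner series; expand the outer function in u and truncate.
The coefficient of x^2 in the expansion is 1/8, so q′′(0) = 2! * (1/8) = 1/4.

1/4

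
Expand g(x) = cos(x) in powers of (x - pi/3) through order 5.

-sqrt(3)*(x - pi/3)^5/240 + (x - pi/3)^4/48 + sqrt(3)*(x - pi/3)^3/12 - (x - pi/3)^2/4 - sqrt(3)*(x - pi/3)/2 + 1/2

g(pi/3) = 1/2
g′(pi/3) = -sqrt(3)/2
g′′(pi/3) = -1/2
g′′′(pi/3) = sqrt(3)/2
g^(4)(pi/3) = 1/2
g^(5)(pi/3) = -sqrt(3)/2
Dividing each by k! gives the coefficients c_0, ..., c_5.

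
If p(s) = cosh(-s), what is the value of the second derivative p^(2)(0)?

1

Use the known series and substitute for the argument.
From the series, [s^2] p = 1/2; multiply by 2! = 2 to get 1.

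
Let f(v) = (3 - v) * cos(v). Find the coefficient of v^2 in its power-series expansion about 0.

Shift and add copies of the series according to the polynomial's terms.
f(0) = 3
f′(0) = -1
f′′(0) = -3
So c_2 = f′′(0)/2! = -3/2.

-3/2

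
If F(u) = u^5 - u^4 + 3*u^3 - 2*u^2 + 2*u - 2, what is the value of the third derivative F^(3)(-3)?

Compute the successive derivatives at the expansion point and divide by k!.
From the series, [(u + 3)^3] F = 105; multiply by 3! = 6 to get 630.

630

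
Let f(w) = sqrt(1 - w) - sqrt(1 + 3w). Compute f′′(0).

Expand each term separately and add.
From the series, [w^2] f = 1; multiply by 2! = 2 to get 2.

2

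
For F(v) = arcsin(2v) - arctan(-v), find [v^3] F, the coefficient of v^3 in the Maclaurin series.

1

Combine the two series term by term.
F(0) = 0
F′(0) = 3
F′′(0) = 0
F′′′(0) = 6
So c_3 = F′′′(0)/3! = 1.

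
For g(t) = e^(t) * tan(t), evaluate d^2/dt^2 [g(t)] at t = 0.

2

Expand each factor separately, then convolve coefficients.
From the series, [t^2] g = 1; multiply by 2! = 2 to get 2.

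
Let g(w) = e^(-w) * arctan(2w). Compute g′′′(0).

Take the Cauchy product of the two expansions.
The coefficient of w^3 in the expansion is -5/3, so g′′′(0) = 3! * (-5/3) = -10.

-10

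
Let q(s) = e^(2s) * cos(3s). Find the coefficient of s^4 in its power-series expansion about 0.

Multiply the two series term by term and collect like powers.
q(0) = 1
q′(0) = 2
q′′(0) = -5
q′′′(0) = -46
q^(4)(0) = -119
So c_4 = q^(4)(0)/4! = -119/24.

-119/24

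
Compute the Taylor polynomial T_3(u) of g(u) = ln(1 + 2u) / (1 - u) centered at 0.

Use 1/(1 - r) = Σ r^k on the denominator, then take the Cauchy product.

8*u^3/3 + 2*u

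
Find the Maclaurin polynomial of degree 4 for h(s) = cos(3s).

Apply the Taylor formula c_k = f^(k)(a)/k!.
h(0) = 1
h′(0) = 0
h′′(0) = -9
h′′′(0) = 0
h^(4)(0) = 81

27*s^4/8 - 9*s^2/2 + 1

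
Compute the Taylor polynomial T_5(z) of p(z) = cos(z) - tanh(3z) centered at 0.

Add the two expansions coefficient-wise.
p(0) = 1
p′(0) = -3
p′′(0) = -1
p′′′(0) = 54
p^(4)(0) = 1
p^(5)(0) = -3888

-162*z^5/5 + z^4/24 + 9*z^3 - z^2/2 - 3*z + 1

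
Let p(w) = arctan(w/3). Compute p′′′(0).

-2/27

Compute the successive derivatives at the expansion point and divide by k!.
From the series, [w^3] p = -1/81; multiply by 3! = 6 to get -2/27.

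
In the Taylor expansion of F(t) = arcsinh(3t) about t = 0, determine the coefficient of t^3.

-9/2

F(0) = 0
F′(0) = 3
F′′(0) = 0
F′′′(0) = -27
The Taylor polynomial is Σ F^(k)(0)/k! · t^k.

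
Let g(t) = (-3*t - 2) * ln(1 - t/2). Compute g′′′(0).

Distribute the polynomial across the series and collect like powers.
From the series, [t^3] g = 11/24; multiply by 3! = 6 to get 11/4.

11/4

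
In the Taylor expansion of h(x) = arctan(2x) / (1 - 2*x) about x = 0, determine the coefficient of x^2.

4

Use 1/(1 - r) = Σ r^k on the denominator, then take the Cauchy product.
h(0) = 0
h′(0) = 2
h′′(0) = 8
So c_2 = h′′(0)/2! = 4.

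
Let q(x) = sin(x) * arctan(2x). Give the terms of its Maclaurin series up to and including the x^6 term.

247*x^6/36 - 3*x^4 + 2*x^2

Multiply the two series term by term and collect like powers.
q(0) = 0
q′(0) = 0
q′′(0) = 4
q′′′(0) = 0
q^(4)(0) = -72
q^(5)(0) = 0
q^(6)(0) = 4940
Dividing each by k! gives the coefficients c_0, ..., c_6.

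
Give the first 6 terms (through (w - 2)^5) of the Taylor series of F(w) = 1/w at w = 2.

-(w - 2)^5/64 + (w - 2)^4/32 - (w - 2)^3/16 + (w - 2)^2/8 - (w - 2)/4 + 1/2

Compute the successive derivatives at the expansion point and divide by k!.
[(w - 2)^0] = 1/2;  [(w - 2)^1] = -1/4;  [(w - 2)^2] = 1/8;  [(w - 2)^3] = -1/16;  [(w - 2)^4] = 1/32;  [(w - 2)^5] = -1/64.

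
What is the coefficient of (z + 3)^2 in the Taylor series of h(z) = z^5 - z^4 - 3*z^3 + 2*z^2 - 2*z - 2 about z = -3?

Apply the Taylor formula c_k = f^(k)(a)/k!.
[(z + 3)^0] = -221;  [(z + 3)^1] = 418;  [(z + 3)^2] = -295.

-295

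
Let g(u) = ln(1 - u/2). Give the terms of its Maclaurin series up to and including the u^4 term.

-u^4/64 - u^3/24 - u^2/8 - u/2

g(0) = 0
g′(0) = -1/2
g′′(0) = -1/4
g′′′(0) = -1/4
g^(4)(0) = -3/8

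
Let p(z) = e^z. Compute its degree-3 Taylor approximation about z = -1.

(z + 1)^3*e^(-1)/6 + (z + 1)^2*e^(-1)/2 + (z + 1)*e^(-1) + e^(-1)

Use the known series and substitute for the argument.
[(z + 1)^0] = e^(-1);  [(z + 1)^1] = e^(-1);  [(z + 1)^2] = e^(-1)/2;  [(z + 1)^3] = e^(-1)/6.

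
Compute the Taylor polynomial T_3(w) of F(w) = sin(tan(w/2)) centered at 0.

Plug the Maclaurin series of the inner function into that of the outer and collect terms.
F(0) = 0
F′(0) = 1/2
F′′(0) = 0
F′′′(0) = 1/8

w^3/48 + w/2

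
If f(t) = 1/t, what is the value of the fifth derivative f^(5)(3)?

Compute the successive derivatives at the expansion point and divide by k!.
The coefficient of (t - 3)^5 in the expansion is -1/729, so f^(5)(3) = 5! * (-1/729) = -40/243.

-40/243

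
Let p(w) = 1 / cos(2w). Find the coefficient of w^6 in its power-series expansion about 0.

Divide the numerator series by the denominator series (power-series long division).
[w^0] = 1;  [w^1] = 0;  [w^2] = 2;  [w^3] = 0;  [w^4] = 10/3;  [w^5] = 0;  [w^6] = 244/45.

244/45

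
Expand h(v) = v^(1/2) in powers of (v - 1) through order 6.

-21*(v - 1)^6/1024 + 7*(v - 1)^5/256 - 5*(v - 1)^4/128 + (v - 1)^3/16 - (v - 1)^2/8 + (v - 1)/2 + 1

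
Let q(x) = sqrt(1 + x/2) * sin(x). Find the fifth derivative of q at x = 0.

341/256

Multiply the two series term by term and collect like powers.
From the series, [x^5] q = 341/30720; multiply by 5! = 120 to get 341/256.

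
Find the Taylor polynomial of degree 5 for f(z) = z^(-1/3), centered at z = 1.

-91*(z - 1)^5/729 + 35*(z - 1)^4/243 - 14*(z - 1)^3/81 + 2*(z - 1)^2/9 - (z - 1)/3 + 1

f(1) = 1
f′(1) = -1/3
f′′(1) = 4/9
f′′′(1) = -28/27
f^(4)(1) = 280/81
f^(5)(1) = -3640/243
The Taylor polynomial is Σ f^(k)(1)/k! · (z - 1)^k.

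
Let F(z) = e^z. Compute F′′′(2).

e^(2)

Compute the successive derivatives at the expansion point and divide by k!.
From the series, [(z - 2)^3] F = e^(2)/6; multiply by 3! = 6 to get e^(2).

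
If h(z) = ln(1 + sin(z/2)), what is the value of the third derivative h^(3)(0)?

1/8

Substitute the inner expansion into the outer series and collect powers.
From the series, [z^3] h = 1/48; multiply by 3! = 6 to get 1/8.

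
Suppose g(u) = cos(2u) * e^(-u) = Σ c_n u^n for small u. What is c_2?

-3/2

Take the Cauchy product of the two expansions.
So c_2 = g′′(0)/2! = -3/2.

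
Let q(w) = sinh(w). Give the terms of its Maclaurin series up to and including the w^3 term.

w^3/6 + w

q(0) = 0
q′(0) = 1
q′′(0) = 0
q′′′(0) = 1
Dividing each by k! gives the coefficients c_0, ..., c_3.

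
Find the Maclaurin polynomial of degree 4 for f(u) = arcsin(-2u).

-4*u^3/3 - 2*u

f(0) = 0
f′(0) = -2
f′′(0) = 0
f′′′(0) = -8
f^(4)(0) = 0
The Taylor polynomial is Σ f^(k)(0)/k! · u^k.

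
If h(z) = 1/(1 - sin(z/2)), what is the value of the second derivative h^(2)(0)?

Substitute the inner expansion into the outer series and collect powers.
From the series, [z^2] h = 1/4; multiply by 2! = 2 to get 1/2.

1/2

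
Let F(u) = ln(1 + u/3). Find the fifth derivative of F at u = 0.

8/81

The coefficient of u^5 in the expansion is 1/1215, so F^(5)(0) = 5! * (1/1215) = 8/81.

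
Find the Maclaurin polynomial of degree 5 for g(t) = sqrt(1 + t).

g(0) = 1
g′(0) = 1/2
g′′(0) = -1/4
g′′′(0) = 3/8
g^(4)(0) = -15/16
g^(5)(0) = 105/32
The Taylor polynomial is Σ g^(k)(0)/k! · t^k.

7*t^5/256 - 5*t^4/128 + t^3/16 - t^2/8 + t/2 + 1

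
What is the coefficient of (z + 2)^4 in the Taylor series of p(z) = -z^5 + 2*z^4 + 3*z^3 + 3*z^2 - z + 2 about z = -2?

Differentiate repeatedly and evaluate at the center.
[(z + 2)^0] = 56;  [(z + 2)^1] = -121;  [(z + 2)^2] = 113;  [(z + 2)^3] = -53;  [(z + 2)^4] = 12.
So c_4 = p^(4)(-2)/4! = 12.

12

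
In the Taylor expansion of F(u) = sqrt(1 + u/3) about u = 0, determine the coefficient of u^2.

-1/72

F(0) = 1
F′(0) = 1/6
F′′(0) = -1/36
Then c_k = F^(k)(0)/k! gives each Taylor coefficient.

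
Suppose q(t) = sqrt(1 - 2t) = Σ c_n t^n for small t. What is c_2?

Compute the successive derivatives at the expansion point and divide by k!.
q(0) = 1
q′(0) = -1
q′′(0) = -1
So c_2 = q′′(0)/2! = -1/2.

-1/2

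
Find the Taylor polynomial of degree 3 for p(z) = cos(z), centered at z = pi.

Differentiate repeatedly and evaluate at the center.
p(pi) = -1
p′(pi) = 0
p′′(pi) = 1
p′′′(pi) = 0
Then c_k = p^(k)(pi)/k! gives each Taylor coefficient.

(z - pi)^2/2 - 1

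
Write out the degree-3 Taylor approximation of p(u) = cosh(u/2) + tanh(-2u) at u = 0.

Combine the two series term by term.
p(0) = 1
p′(0) = -2
p′′(0) = 1/4
p′′′(0) = 16
Then c_k = p^(k)(0)/k! gives each Taylor coefficient.

8*u^3/3 + u^2/8 - 2*u + 1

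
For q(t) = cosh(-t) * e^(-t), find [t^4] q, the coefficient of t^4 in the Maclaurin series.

1/3

Multiply the two series term by term and collect like powers.
q(0) = 1
q′(0) = -1
q′′(0) = 2
q′′′(0) = -4
q^(4)(0) = 8
The Taylor polynomial is Σ q^(k)(0)/k! · t^k.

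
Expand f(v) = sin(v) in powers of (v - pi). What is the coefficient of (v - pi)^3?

1/6

f(pi) = 0
f′(pi) = -1
f′′(pi) = 0
f′′′(pi) = 1
Dividing each by k! gives the coefficients c_0, ..., c_3.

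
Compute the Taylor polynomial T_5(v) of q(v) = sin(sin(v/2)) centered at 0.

v^5/320 - v^3/24 + v/2

Compose series: expand the inner function first, then feed it into the outer expansion.
[v^0] = 0;  [v^1] = 1/2;  [v^2] = 0;  [v^3] = -1/24;  [v^4] = 0;  [v^5] = 1/320.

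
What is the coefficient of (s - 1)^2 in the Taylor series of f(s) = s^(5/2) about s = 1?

15/8

[(s - 1)^0] = 1;  [(s - 1)^1] = 5/2;  [(s - 1)^2] = 15/8.
So c_2 = f′′(1)/2! = 15/8.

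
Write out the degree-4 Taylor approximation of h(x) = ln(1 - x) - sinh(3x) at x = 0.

Add the two expansions coefficient-wise.

-x^4/4 - 29*x^3/6 - x^2/2 - 4*x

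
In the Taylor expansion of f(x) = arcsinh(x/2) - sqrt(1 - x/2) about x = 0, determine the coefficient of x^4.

Combine the two series term by term.
f(0) = -1
f′(0) = 3/4
f′′(0) = 1/16
f′′′(0) = -5/64
f^(4)(0) = 15/256
So c_4 = f^(4)(0)/4! = 5/2048.

5/2048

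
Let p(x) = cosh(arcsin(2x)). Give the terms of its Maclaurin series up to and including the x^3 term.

Plug the Maclaurin series of the inner function into that of the outer and collect terms.
p(0) = 1
p′(0) = 0
p′′(0) = 4
p′′′(0) = 0
The Taylor polynomial is Σ p^(k)(0)/k! · x^k.

2*x^2 + 1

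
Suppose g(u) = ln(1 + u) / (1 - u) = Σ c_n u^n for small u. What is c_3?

5/6

Use 1/(1 - r) = Σ r^k on the denominator, then take the Cauchy product.
g(0) = 0
g′(0) = 1
g′′(0) = 1
g′′′(0) = 5
Then c_k = g^(k)(0)/k! gives each Taylor coefficient.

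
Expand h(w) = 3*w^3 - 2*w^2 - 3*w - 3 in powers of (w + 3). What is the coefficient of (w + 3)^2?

h(-3) = -93
h′(-3) = 90
h′′(-3) = -58
So c_2 = h′′(-3)/2! = -29.

-29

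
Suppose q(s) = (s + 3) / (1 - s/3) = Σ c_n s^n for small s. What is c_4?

2/27

Shift and add copies of the series according to the polynomial's terms.
[s^0] = 3;  [s^1] = 2;  [s^2] = 2/3;  [s^3] = 2/9;  [s^4] = 2/27.
So c_4 = q^(4)(0)/4! = 2/27.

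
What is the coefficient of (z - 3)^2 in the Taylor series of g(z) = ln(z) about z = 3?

-1/18

Differentiate repeatedly and evaluate at the center.
g(3) = ln(3)
g′(3) = 1/3
g′′(3) = -1/9
The Taylor polynomial is Σ g^(k)(3)/k! · (z - 3)^k.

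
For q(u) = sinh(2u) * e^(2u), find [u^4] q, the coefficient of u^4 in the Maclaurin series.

Write out both Maclaurin series and multiply, keeping only the needed powers.
q(0) = 0
q′(0) = 2
q′′(0) = 8
q′′′(0) = 32
q^(4)(0) = 128
So c_4 = q^(4)(0)/4! = 16/3.

16/3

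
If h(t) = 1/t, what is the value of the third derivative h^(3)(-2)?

The coefficient of (t + 2)^3 in the expansion is -1/16, so h′′′(-2) = 3! * (-1/16) = -3/8.

-3/8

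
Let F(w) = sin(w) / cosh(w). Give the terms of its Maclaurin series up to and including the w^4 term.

Invert the denominator's series and multiply.

-2*w^3/3 + w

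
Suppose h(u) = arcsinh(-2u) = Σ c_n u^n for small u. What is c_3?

c_3 = h′′′(0)/3! = 4/3.

4/3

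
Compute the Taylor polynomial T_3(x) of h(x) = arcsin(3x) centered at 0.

9*x^3/2 + 3*x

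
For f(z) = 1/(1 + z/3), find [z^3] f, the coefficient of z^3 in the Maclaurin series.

-1/27

Differentiate repeatedly and evaluate at the center.
f(0) = 1
f′(0) = -1/3
f′′(0) = 2/9
f′′′(0) = -2/9
So c_3 = f′′′(0)/3! = -1/27.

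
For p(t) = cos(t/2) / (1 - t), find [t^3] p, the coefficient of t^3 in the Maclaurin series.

Multiply the two series term by term and collect like powers.
p(0) = 1
p′(0) = 1
p′′(0) = 7/4
p′′′(0) = 21/4
Dividing each by k! gives the coefficients c_0, ..., c_3.

7/8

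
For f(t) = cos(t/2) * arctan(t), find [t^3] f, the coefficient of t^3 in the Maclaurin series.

Write out both Maclaurin series and multiply, keeping only the needed powers.
f(0) = 0
f′(0) = 1
f′′(0) = 0
f′′′(0) = -11/4
So c_3 = f′′′(0)/3! = -11/24.

-11/24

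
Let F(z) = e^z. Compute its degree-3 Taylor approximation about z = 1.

e*(z - 1)^3/6 + e*(z - 1)^2/2 + e*(z - 1) + e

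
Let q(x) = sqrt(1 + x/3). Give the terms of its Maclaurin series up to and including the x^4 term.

-5*x^4/10368 + x^3/432 - x^2/72 + x/6 + 1

Apply the Taylor formula c_k = f^(k)(a)/k!.
[x^0] = 1;  [x^1] = 1/6;  [x^2] = -1/72;  [x^3] = 1/432;  [x^4] = -5/10368.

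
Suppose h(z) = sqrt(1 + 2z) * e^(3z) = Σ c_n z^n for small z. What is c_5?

Take the Cauchy product of the two expansions.
h(0) = 1
h′(0) = 4
h′′(0) = 14
h′′′(0) = 48
h^(4)(0) = 156
h^(5)(0) = 528

22/5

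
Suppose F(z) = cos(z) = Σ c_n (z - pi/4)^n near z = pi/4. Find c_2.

F(pi/4) = sqrt(2)/2
F′(pi/4) = -sqrt(2)/2
F′′(pi/4) = -sqrt(2)/2
So c_2 = F′′(pi/4)/2! = -sqrt(2)/4.

-sqrt(2)/4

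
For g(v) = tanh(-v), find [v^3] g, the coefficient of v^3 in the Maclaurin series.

1/3

Apply the Taylor formula c_k = f^(k)(a)/k!.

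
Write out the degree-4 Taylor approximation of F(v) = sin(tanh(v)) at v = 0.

-v^3/2 + v

Let u equal the inner series; expand the outer function in u and truncate.
F(0) = 0
F′(0) = 1
F′′(0) = 0
F′′′(0) = -3
F^(4)(0) = 0
Then c_k = F^(k)(0)/k! gives each Taylor coefficient.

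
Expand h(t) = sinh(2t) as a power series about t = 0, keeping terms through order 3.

Use the known series and substitute for the argument.

4*t^3/3 + 2*t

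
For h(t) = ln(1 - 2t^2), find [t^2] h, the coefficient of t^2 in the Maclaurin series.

-2

c_2 = h′′(0)/2! = -2.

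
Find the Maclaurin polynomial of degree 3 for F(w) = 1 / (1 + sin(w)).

-5*w^3/6 + w^2 - w + 1

Write 1/(1+u) = 1 - u + u^2 - u^3 + ... and substitute the series for u.
F(0) = 1
F′(0) = -1
F′′(0) = 2
F′′′(0) = -5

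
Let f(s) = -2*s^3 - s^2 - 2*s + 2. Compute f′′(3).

Compute the successive derivatives at the expansion point and divide by k!.
The coefficient of (s - 3)^2 in the expansion is -19, so f′′(3) = 2! * (-19) = -38.

-38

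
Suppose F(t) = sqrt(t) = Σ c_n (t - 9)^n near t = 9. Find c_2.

F(9) = 3
F′(9) = 1/6
F′′(9) = -1/108
So c_2 = F′′(9)/2! = -1/216.

-1/216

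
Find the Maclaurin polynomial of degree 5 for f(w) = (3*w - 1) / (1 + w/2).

Shift and add copies of the series according to the polynomial's terms.
[w^0] = -1;  [w^1] = 7/2;  [w^2] = -7/4;  [w^3] = 7/8;  [w^4] = -7/16;  [w^5] = 7/32.

7*w^5/32 - 7*w^4/16 + 7*w^3/8 - 7*w^2/4 + 7*w/2 - 1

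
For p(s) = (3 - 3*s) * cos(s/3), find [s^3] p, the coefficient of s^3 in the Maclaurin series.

Shift and add copies of the series according to the polynomial's terms.
[s^0] = 3;  [s^1] = -3;  [s^2] = -1/6;  [s^3] = 1/6.
So c_3 = p′′′(0)/3! = 1/6.

1/6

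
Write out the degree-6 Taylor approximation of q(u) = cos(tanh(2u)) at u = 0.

Substitute the inner expansion into the outer series and collect powers.

-236*u^6/15 + 6*u^4 - 2*u^2 + 1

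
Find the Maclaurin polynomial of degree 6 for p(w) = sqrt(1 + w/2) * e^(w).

1643*w^6/589824 + 1949*w^5/122880 + 449*w^4/6144 + 103*w^3/384 + 23*w^2/32 + 5*w/4 + 1

Multiply the two series term by term and collect like powers.
p(0) = 1
p′(0) = 5/4
p′′(0) = 23/16
p′′′(0) = 103/64
p^(4)(0) = 449/256
p^(5)(0) = 1949/1024
p^(6)(0) = 8215/4096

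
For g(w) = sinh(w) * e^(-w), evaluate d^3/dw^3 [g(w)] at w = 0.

4

Take the Cauchy product of the two expansions.
The coefficient of w^3 in the expansion is 2/3, so g′′′(0) = 3! * (2/3) = 4.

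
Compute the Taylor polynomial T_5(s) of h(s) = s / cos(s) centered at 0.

Divide the numerator series by the denominator series (power-series long division).
h(0) = 0
h′(0) = 1
h′′(0) = 0
h′′′(0) = 3
h^(4)(0) = 0
h^(5)(0) = 25
Dividing each by k! gives the coefficients c_0, ..., c_5.

5*s^5/24 + s^3/2 + s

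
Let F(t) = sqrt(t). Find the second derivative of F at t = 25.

-1/500

The coefficient of (t - 25)^2 in the expansion is -1/1000, so F′′(25) = 2! * (-1/1000) = -1/500.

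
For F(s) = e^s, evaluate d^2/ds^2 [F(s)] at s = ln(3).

3

The coefficient of (s - ln(3))^2 in the expansion is 3/2, so F′′(ln(3)) = 2! * (3/2) = 3.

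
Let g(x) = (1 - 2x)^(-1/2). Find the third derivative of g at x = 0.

15

The coefficient of x^3 in the expansion is 5/2, so g′′′(0) = 3! * (5/2) = 15.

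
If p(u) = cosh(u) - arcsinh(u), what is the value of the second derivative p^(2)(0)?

Add the two expansions coefficient-wise.
The coefficient of u^2 in the expansion is 1/2, so p′′(0) = 2! * (1/2) = 1.

1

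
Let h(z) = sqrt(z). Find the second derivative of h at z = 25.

Use the known series and substitute for the argument.
From the series, [(z - 25)^2] h = -1/1000; multiply by 2! = 2 to get -1/500.

-1/500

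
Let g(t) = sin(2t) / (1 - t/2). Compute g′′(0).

2

Multiply the two series term by term and collect like powers.
The coefficient of t^2 in the expansion is 1, so g′′(0) = 2! * (1) = 2.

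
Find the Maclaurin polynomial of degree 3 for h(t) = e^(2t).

h(0) = 1
h′(0) = 2
h′′(0) = 4
h′′′(0) = 8

4*t^3/3 + 2*t^2 + 2*t + 1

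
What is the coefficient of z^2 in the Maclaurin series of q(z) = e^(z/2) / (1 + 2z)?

25/8

Take the Cauchy product of the two expansions.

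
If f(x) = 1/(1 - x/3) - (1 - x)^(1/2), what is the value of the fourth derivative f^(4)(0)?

533/432

Combine the two series term by term.
The coefficient of x^4 in the expansion is 533/10368, so f^(4)(0) = 4! * (533/10368) = 533/432.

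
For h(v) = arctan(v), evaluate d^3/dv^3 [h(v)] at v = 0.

From the series, [v^3] h = -1/3; multiply by 3! = 6 to get -2.

-2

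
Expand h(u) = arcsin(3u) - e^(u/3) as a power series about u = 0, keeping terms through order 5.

Combine the two series term by term.
h(0) = -1
h′(0) = 8/3
h′′(0) = -1/9
h′′′(0) = 728/27
h^(4)(0) = -1/81
h^(5)(0) = 531440/243

13286*u^5/729 - u^4/1944 + 364*u^3/81 - u^2/18 + 8*u/3 - 1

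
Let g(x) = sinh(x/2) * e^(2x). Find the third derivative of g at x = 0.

Expand each factor separately, then convolve coefficients.
From the series, [x^3] g = 49/48; multiply by 3! = 6 to get 49/8.

49/8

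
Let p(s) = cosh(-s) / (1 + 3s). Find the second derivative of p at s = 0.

19

Expand each factor separately, then convolve coefficients.
The coefficient of s^2 in the expansion is 19/2, so p′′(0) = 2! * (19/2) = 19.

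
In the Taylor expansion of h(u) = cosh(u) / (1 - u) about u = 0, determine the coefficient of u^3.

3/2

Take the Cauchy product of the two expansions.
h(0) = 1
h′(0) = 1
h′′(0) = 3
h′′′(0) = 9
So c_3 = h′′′(0)/3! = 3/2.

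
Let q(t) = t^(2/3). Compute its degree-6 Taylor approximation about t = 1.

-91*(t - 1)^6/6561 + 14*(t - 1)^5/729 - 7*(t - 1)^4/243 + 4*(t - 1)^3/81 - (t - 1)^2/9 + 2*(t - 1)/3 + 1

q(1) = 1
q′(1) = 2/3
q′′(1) = -2/9
q′′′(1) = 8/27
q^(4)(1) = -56/81
q^(5)(1) = 560/243
q^(6)(1) = -7280/729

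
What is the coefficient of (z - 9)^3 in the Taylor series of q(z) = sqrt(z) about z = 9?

1/3888

q(9) = 3
q′(9) = 1/6
q′′(9) = -1/108
q′′′(9) = 1/648
So c_3 = q′′′(9)/3! = 1/3888.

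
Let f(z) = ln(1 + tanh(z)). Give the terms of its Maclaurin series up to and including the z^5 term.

Substitute the inner expansion into the outer series and collect powers.
[z^0] = 0;  [z^1] = 1;  [z^2] = -1/2;  [z^3] = 0;  [z^4] = 1/12;  [z^5] = 0.

z^4/12 - z^2/2 + z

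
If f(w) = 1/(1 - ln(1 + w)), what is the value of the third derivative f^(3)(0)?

2

Plug the Maclaurin series of the inner function into that of the outer and collect terms.
The coefficient of w^3 in the expansion is 1/3, so f′′′(0) = 3! * (1/3) = 2.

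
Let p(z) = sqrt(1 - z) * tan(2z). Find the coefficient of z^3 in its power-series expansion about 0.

Take the Cauchy product of the two expansions.
p(0) = 0
p′(0) = 2
p′′(0) = -2
p′′′(0) = 29/2
Then c_k = p^(k)(0)/k! gives each Taylor coefficient.

29/12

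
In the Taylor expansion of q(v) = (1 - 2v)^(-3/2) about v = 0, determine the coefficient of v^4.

315/8

q(0) = 1
q′(0) = 3
q′′(0) = 15
q′′′(0) = 105
q^(4)(0) = 945
So c_4 = q^(4)(0)/4! = 315/8.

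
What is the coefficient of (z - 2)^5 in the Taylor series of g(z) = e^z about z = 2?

e^(2)/120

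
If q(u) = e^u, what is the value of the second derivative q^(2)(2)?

Compute the successive derivatives at the expansion point and divide by k!.
From the series, [(u - 2)^2] q = e^(2)/2; multiply by 2! = 2 to get e^(2).

e^(2)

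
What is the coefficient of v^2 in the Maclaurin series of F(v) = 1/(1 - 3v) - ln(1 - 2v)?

11

Expand each term separately and add.
F(0) = 1
F′(0) = 5
F′′(0) = 22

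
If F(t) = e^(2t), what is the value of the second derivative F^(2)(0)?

The coefficient of t^2 in the expansion is 2, so F′′(0) = 2! * (2) = 4.

4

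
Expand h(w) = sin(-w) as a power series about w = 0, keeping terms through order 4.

[w^0] = 0;  [w^1] = -1;  [w^2] = 0;  [w^3] = 1/6;  [w^4] = 0.

w^3/6 - w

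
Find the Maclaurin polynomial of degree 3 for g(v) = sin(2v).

-4*v^3/3 + 2*v

Differentiate repeatedly and evaluate at the center.
g(0) = 0
g′(0) = 2
g′′(0) = 0
g′′′(0) = -8
The Taylor polynomial is Σ g^(k)(0)/k! · v^k.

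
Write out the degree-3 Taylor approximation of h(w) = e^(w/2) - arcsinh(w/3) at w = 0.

35*w^3/1296 + w^2/8 + w/6 + 1

Combine the two series term by term.
[w^0] = 1;  [w^1] = 1/6;  [w^2] = 1/8;  [w^3] = 35/1296.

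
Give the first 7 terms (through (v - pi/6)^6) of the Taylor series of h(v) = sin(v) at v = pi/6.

-(v - pi/6)^6/1440 + sqrt(3)*(v - pi/6)^5/240 + (v - pi/6)^4/48 - sqrt(3)*(v - pi/6)^3/12 - (v - pi/6)^2/4 + sqrt(3)*(v - pi/6)/2 + 1/2

[(v - pi/6)^0] = 1/2;  [(v - pi/6)^1] = sqrt(3)/2;  [(v - pi/6)^2] = -1/4;  [(v - pi/6)^3] = -sqrt(3)/12;  [(v - pi/6)^4] = 1/48;  [(v - pi/6)^5] = sqrt(3)/240;  [(v - pi/6)^6] = -1/1440.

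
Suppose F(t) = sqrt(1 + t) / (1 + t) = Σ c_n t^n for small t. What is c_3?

-5/16

Take the Cauchy product of the two expansions.
F(0) = 1
F′(0) = -1/2
F′′(0) = 3/4
F′′′(0) = -15/8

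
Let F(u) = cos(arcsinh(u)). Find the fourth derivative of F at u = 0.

Compose series: expand the inner function first, then feed it into the outer expansion.
The coefficient of u^4 in the expansion is 5/24, so F^(4)(0) = 4! * (5/24) = 5.

5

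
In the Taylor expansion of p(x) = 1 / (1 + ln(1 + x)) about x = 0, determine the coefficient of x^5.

-347/60

Expand as Σ (-1)^k u^k with u equal to the inner function's series.
p(0) = 1
p′(0) = -1
p′′(0) = 3
p′′′(0) = -14
p^(4)(0) = 88
p^(5)(0) = -694
So c_5 = p^(5)(0)/5! = -347/60.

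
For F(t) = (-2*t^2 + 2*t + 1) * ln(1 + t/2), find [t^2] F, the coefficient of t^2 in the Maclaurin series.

Multiply each power in the prefactor through the base expansion.
F(0) = 0
F′(0) = 1/2
F′′(0) = 7/4
Then c_k = F^(k)(0)/k! gives each Taylor coefficient.

7/8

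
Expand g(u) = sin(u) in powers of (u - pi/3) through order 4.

sqrt(3)*(u - pi/3)^4/48 - (u - pi/3)^3/12 - sqrt(3)*(u - pi/3)^2/4 + (u - pi/3)/2 + sqrt(3)/2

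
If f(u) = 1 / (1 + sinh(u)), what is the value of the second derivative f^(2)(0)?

2

Use the geometric series for the reciprocal, then substitute.
The coefficient of u^2 in the expansion is 1, so f′′(0) = 2! * (1) = 2.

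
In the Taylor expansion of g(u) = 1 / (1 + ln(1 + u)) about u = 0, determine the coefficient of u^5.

-347/60

Write 1/(1+u) = 1 - u + u^2 - u^3 + ... and substitute the series for u.
[u^0] = 1;  [u^1] = -1;  [u^2] = 3/2;  [u^3] = -7/3;  [u^4] = 11/3;  [u^5] = -347/60.
So c_5 = g^(5)(0)/5! = -347/60.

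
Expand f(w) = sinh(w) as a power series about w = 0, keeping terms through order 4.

f(0) = 0
f′(0) = 1
f′′(0) = 0
f′′′(0) = 1
f^(4)(0) = 0
Then c_k = f^(k)(0)/k! gives each Taylor coefficient.

w^3/6 + w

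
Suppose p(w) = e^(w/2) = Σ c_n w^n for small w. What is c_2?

1/8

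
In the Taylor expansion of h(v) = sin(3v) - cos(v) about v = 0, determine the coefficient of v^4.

-1/24

Expand each term separately and add.
h(0) = -1
h′(0) = 3
h′′(0) = 1
h′′′(0) = -27
h^(4)(0) = -1
So c_4 = h^(4)(0)/4! = -1/24.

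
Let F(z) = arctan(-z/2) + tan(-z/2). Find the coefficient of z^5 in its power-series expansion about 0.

-1/96

Expand each term separately and add.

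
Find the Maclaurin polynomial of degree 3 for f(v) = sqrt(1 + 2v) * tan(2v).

5*v^3/3 + 2*v^2 + 2*v

Multiply the two series term by term and collect like powers.
f(0) = 0
f′(0) = 2
f′′(0) = 4
f′′′(0) = 10
The Taylor polynomial is Σ f^(k)(0)/k! · v^k.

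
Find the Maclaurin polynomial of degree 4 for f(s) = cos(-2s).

2*s^4/3 - 2*s^2 + 1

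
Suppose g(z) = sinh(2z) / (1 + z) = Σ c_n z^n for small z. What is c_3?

10/3

Take the Cauchy product of the two expansions.
g(0) = 0
g′(0) = 2
g′′(0) = -4
g′′′(0) = 20
Then c_k = g^(k)(0)/k! gives each Taylor coefficient.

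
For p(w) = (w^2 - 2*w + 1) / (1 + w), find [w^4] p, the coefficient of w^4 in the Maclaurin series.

4

Multiply each power in the prefactor through the base expansion.
p(0) = 1
p′(0) = -3
p′′(0) = 8
p′′′(0) = -24
p^(4)(0) = 96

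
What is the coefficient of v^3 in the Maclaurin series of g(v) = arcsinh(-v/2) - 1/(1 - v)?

Add the two expansions coefficient-wise.
[v^0] = -1;  [v^1] = -3/2;  [v^2] = -1;  [v^3] = -47/48.
So c_3 = g′′′(0)/3! = -47/48.

-47/48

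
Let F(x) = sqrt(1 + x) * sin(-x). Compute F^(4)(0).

1/2

Write out both Maclaurin series and multiply, keeping only the needed powers.
The coefficient of x^4 in the expansion is 1/48, so F^(4)(0) = 4! * (1/48) = 1/2.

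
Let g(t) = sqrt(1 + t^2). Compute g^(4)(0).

The coefficient of t^4 in the expansion is -1/8, so g^(4)(0) = 4! * (-1/8) = -3.

-3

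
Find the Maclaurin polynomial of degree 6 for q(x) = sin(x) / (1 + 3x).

-9541*x^6/40 + 9541*x^5/120 - 53*x^4/2 + 53*x^3/6 - 3*x^2 + x

Multiply the two series term by term and collect like powers.
q(0) = 0
q′(0) = 1
q′′(0) = -6
q′′′(0) = 53
q^(4)(0) = -636
q^(5)(0) = 9541
q^(6)(0) = -171738
Dividing each by k! gives the coefficients c_0, ..., c_6.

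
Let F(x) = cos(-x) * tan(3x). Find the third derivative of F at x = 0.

45

Take the Cauchy product of the two expansions.
The coefficient of x^3 in the expansion is 15/2, so F′′′(0) = 3! * (15/2) = 45.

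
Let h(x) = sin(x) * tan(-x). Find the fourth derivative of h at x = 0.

-4

Multiply the two series term by term and collect like powers.
The coefficient of x^4 in the expansion is -1/6, so h^(4)(0) = 4! * (-1/6) = -4.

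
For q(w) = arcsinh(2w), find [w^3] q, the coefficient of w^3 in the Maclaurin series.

-4/3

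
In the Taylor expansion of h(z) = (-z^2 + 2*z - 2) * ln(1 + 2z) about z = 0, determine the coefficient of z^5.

Shift and add copies of the series according to the polynomial's terms.
[z^0] = 0;  [z^1] = -4;  [z^2] = 8;  [z^3] = -34/3;  [z^4] = 46/3;  [z^5] = -352/15.

-352/15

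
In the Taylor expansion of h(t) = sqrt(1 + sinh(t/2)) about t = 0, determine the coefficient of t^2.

-1/32

Plug the Maclaurin series of the inner function into that of the outer and collect terms.
[t^0] = 1;  [t^1] = 1/4;  [t^2] = -1/32.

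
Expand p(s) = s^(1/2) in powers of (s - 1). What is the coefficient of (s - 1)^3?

1/16

p(1) = 1
p′(1) = 1/2
p′′(1) = -1/4
p′′′(1) = 3/8
So c_3 = p′′′(1)/3! = 1/16.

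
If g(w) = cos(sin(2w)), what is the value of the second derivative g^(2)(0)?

-4

Plug the Maclaurin series of the inner function into that of the outer and collect terms.
From the series, [w^2] g = -2; multiply by 2! = 2 to get -4.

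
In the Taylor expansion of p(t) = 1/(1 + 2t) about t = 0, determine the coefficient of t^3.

-8

Differentiate repeatedly and evaluate at the center.
[t^0] = 1;  [t^1] = -2;  [t^2] = 4;  [t^3] = -8.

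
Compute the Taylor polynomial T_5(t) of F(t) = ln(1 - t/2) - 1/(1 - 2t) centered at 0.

-5121*t^5/160 - 1025*t^4/64 - 193*t^3/24 - 33*t^2/8 - 5*t/2 - 1

Expand each term separately and add.
[t^0] = -1;  [t^1] = -5/2;  [t^2] = -33/8;  [t^3] = -193/24;  [t^4] = -1025/64;  [t^5] = -5121/160.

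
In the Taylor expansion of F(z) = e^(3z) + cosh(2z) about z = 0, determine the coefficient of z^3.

Expand each term separately and add.
F(0) = 2
F′(0) = 3
F′′(0) = 13
F′′′(0) = 27
So c_3 = F′′′(0)/3! = 9/2.

9/2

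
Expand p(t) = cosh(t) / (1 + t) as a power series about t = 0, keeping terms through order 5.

-37*t^5/24 + 37*t^4/24 - 3*t^3/2 + 3*t^2/2 - t + 1

Multiply the two series term by term and collect like powers.
p(0) = 1
p′(0) = -1
p′′(0) = 3
p′′′(0) = -9
p^(4)(0) = 37
p^(5)(0) = -185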